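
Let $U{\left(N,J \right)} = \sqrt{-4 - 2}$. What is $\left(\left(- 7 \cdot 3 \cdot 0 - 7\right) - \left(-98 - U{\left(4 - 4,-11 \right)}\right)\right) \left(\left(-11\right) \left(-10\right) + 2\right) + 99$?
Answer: $10291 + 112 i \sqrt{6} \approx 10291.0 + 274.34 i$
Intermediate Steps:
$U{\left(N,J \right)} = i \sqrt{6}$ ($U{\left(N,J \right)} = \sqrt{-6} = i \sqrt{6}$)
$\left(\left(- 7 \cdot 3 \cdot 0 - 7\right) - \left(-98 - U{\left(4 - 4,-11 \right)}\right)\right) \left(\left(-11\right) \left(-10\right) + 2\right) + 99 = \left(\left(- 7 \cdot 3 \cdot 0 - 7\right) - \left(-98 - i \sqrt{6}\right)\right) \left(\left(-11\right) \left(-10\right) + 2\right) + 99 = \left(\left(\left(-7\right) 0 - 7\right) - \left(-98 - i \sqrt{6}\right)\right) \left(110 + 2\right) + 99 = \left(\left(0 - 7\right) + \left(98 + i \sqrt{6}\right)\right) 112 + 99 = \left(-7 + \left(98 + i \sqrt{6}\right)\right) 112 + 99 = \left(91 + i \sqrt{6}\right) 112 + 99 = \left(10192 + 112 i \sqrt{6}\right) + 99 = 10291 + 112 i \sqrt{6}$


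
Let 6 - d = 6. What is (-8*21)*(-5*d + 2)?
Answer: -336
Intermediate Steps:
d = 0 (d = 6 - 1*6 = 6 - 6 = 0)
(-8*21)*(-5*d + 2) = (-8*21)*(-5*0 + 2) = -168*(0 + 2) = -168*2 = -336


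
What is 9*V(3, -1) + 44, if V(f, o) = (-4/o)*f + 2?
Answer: 170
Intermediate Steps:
V(f, o) = 2 - 4*f/o (V(f, o) = -4*f/o + 2 = 2 - 4*f/o)
9*V(3, -1) + 44 = 9*(2 - 4*3/(-1)) + 44 = 9*(2 - 4*3*(-1)) + 44 = 9*(2 + 12) + 44 = 9*14 + 44 = 126 + 44 = 170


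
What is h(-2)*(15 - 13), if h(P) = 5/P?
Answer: -5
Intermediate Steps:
h(-2)*(15 - 13) = (5/(-2))*(15 - 13) = (5*(-½))*2 = -5/2*2 = -5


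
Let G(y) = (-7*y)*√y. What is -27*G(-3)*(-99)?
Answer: 56133*I*√3 ≈ 97225.0*I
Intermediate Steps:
G(y) = -7*y^(3/2)
-27*G(-3)*(-99) = -(-189)*(-3)^(3/2)*(-99) = -(-189)*(-3*I*√3)*(-99) = -567*I*√3*(-99) = 56133*I*√3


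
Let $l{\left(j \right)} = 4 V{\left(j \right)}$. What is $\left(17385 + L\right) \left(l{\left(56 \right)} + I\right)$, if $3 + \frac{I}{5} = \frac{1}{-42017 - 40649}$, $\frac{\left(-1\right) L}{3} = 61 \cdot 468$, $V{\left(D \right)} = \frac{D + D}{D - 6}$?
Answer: $\frac{852056004969}{2066650} \approx 4.1229 \cdot 10^{5}$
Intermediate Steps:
$V{\left(D \right)} = \frac{2 D}{-6 + D}$
$l{\left(j \right)} = \frac{8 j}{-6 + j}$ ($l{\left(j \right)} = 4 \frac{2 j}{-6 + j} = \frac{8 j}{-6 + j}$)
$L = -85644$ ($L = - 3 \cdot 61 \cdot 468 = \left(-3\right) 28548 = -85644$)
$I = - \frac{1239995}{82666}$ ($I = -15 + \frac{5}{-42017 - 40649} = -15 + \frac{5}{-82666} = -15 + 5 \left(- \frac{1}{82666}\right) = -15 - \frac{5}{82666} = - \frac{1239995}{82666} \approx -15.0$)
$\left(17385 + L\right) \left(l{\left(56 \right)} + I\right) = \left(17385 - 85644\right) \left(8 \cdot 56 \frac{1}{-6 + 56} - \frac{1239995}{82666}\right) = - 68259 \left(8 \cdot 56 \cdot \frac{1}{50} - \frac{1239995}{82666}\right) = - 68259 \left(\frac{224}{25} - \frac{1239995}{82666}\right) = \left(-68259\right) \left(- \frac{12482691}{2066650}\right) = \frac{852056004969}{2066650}$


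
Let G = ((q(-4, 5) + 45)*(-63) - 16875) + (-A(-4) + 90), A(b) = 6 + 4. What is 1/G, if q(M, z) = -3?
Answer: -1/19441 ≈ -5.1438e-5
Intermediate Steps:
A(b) = 10
G = -19441 (G = ((-3 + 45)*(-63) - 16875) + (-1*10 + 90) = (42*(-63) - 16875) + (-10 + 90) = (-2646 - 16875) + 80 = -19521 + 80 = -19441)
1/G = 1/(-19441) = -1/19441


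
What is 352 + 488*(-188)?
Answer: -91392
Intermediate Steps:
352 + 488*(-188) = 352 - 91744 = -91392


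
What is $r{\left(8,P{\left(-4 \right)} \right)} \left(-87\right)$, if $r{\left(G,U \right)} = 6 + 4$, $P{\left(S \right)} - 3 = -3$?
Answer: $-870$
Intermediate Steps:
$P{\left(S \right)} = 0$ ($P{\left(S \right)} = 3 - 3 = 0$)
$r{\left(G,U \right)} = 10$
$r{\left(8,P{\left(-4 \right)} \right)} \left(-87\right) = 10 \left(-87\right) = -870$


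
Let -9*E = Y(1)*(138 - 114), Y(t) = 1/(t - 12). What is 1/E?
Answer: 33/8 ≈ 4.1250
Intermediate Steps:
Y(t) = 1/(-12 + t)
E = 8/33 (E = -(138 - 114)/(9*(-12 + 1)) = -24/(9*(-11)) = -(-1)*24/99 = -⅑*(-24/11) = 8/33 ≈ 0.24242)
1/E = 1/(8/33) = 33/8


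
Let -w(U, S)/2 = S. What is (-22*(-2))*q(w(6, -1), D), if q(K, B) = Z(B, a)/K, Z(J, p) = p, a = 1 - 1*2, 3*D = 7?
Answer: -22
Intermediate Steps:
D = 7/3 (D = (1/3)*7 = 7/3 ≈ 2.3333)
a = -1 (a = 1 - 2 = -1)
w(U, S) = -2*S
q(K, B) = -1/K
(-22*(-2))*q(w(6, -1), D) = (-22*(-2))*(-1/((-2*(-1)))) = 44*(-1/2) = -22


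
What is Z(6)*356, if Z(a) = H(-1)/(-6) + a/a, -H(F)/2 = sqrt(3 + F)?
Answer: 356 + 356*sqrt(2)/3 ≈ 523.82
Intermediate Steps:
H(F) = -2*sqrt(3 + F)
Z(a) = 1 + sqrt(2)/3 (Z(a) = -2*sqrt(3 - 1)/(-6) + a/a = -2*sqrt(2)*(-1/6) + 1 = sqrt(2)/3 + 1 = 1 + sqrt(2)/3)
Z(6)*356 = (1 + sqrt(2)/3)*356 = 356 + 356*sqrt(2)/3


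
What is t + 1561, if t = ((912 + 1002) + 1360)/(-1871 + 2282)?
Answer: 644845/411 ≈ 1569.0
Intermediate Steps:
t = 3274/411 (t = (1914 + 1360)/411 = 3274*(1/411) = 3274/411 ≈ 7.9659)
t + 1561 = 3274/411 + 1561 = 644845/411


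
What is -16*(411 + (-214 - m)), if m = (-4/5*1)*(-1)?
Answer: -15696/5 ≈ -3139.2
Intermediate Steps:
m = 4/5 (m = (-4*1/5*1)*(-1) = -4/5*1*(-1) = -4/5*(-1) = 4/5 ≈ 0.80000)
-16*(411 + (-214 - m)) = -16*(411 + (-214 - 1*4/5)) = -16*(411 + (-214 - 4/5)) = -16*(411 - 1074/5) = -16*981/5 = -15696/5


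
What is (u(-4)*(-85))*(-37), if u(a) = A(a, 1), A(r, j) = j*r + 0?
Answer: -12580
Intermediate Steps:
A(r, j) = j*r
u(a) = a (u(a) = 1*a = a)
(u(-4)*(-85))*(-37) = -4*(-85)*(-37) = 340*(-37) = -12580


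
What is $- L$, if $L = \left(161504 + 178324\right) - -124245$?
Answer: $-464073$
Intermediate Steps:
$L = 464073$ ($L = 339828 + 124245 = 464073$)
$- L = \left(-1\right) 464073 = -464073$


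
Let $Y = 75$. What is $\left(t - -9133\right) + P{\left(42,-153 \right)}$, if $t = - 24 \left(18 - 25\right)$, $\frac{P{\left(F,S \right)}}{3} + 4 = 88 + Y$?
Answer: $9778$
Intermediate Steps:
$P{\left(F,S \right)} = 477$ ($P{\left(F,S \right)} = -12 + 3 \left(88 + 75\right) = -12 + 3 \cdot 163 = -12 + 489 = 477$)
$t = 168$ ($t = \left(-24\right) \left(-7\right) = 168$)
$\left(t - -9133\right) + P{\left(42,-153 \right)} = \left(168 - -9133\right) + 477 = \left(168 + 9133\right) + 477 = 9301 + 477 = 9778$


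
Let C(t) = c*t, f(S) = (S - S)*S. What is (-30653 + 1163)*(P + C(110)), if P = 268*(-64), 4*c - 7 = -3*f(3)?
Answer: 500135655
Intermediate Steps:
f(S) = 0 (f(S) = 0*S = 0)
c = 7/4 (c = 7/4 + (-3*0)/4 = 7/4 + (¼)*0 = 7/4 + 0 = 7/4 ≈ 1.7500)
P = -17152
C(t) = 7*t/4
(-30653 + 1163)*(P + C(110)) = (-30653 + 1163)*(-17152 + (7/4)*110) = -29490*(-17152 + 385/2) = -29490*(-33919/2) = 500135655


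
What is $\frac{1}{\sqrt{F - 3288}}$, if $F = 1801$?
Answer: $- \frac{i \sqrt{1487}}{1487} \approx - 0.025933 i$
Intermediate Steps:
$\frac{1}{\sqrt{F - 3288}} = \frac{1}{\sqrt{1801 - 3288}} = \frac{1}{\sqrt{-1487}} = \frac{1}{i \sqrt{1487}} = - \frac{i \sqrt{1487}}{1487}$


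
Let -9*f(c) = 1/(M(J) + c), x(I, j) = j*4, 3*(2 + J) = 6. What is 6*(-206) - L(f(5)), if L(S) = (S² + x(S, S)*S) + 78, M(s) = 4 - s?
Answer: -8621159/6561 ≈ -1314.0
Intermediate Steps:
J = 0 (J = -2 + (⅓)*6 = -2 + 2 = 0)
x(I, j) = 4*j
f(c) = -1/(9*(4 + c)) (f(c) = -1/(9*((4 - 1*0) + c)) = -1/(9*((4 + 0) + c)) = -1/(9*(4 + c)))
L(S) = 78 + 5*S² (L(S) = (S² + (4*S)*S) + 78 = (S² + 4*S²) + 78 = 5*S² + 78 = 78 + 5*S²)
6*(-206) - L(f(5)) = 6*(-206) - (78 + 5*(-1/(36 + 9*5))²) = -1236 - (78 + 5*(-1/(36 + 45))²) = -1236 - (78 + 5*(-1/81)²) = -1236 - (78 + 5*(1/6561)) = -1236 - (78 + 5/6561) = -1236 - 1*511763/6561 = -1236 - 511763/6561 = -8621159/6561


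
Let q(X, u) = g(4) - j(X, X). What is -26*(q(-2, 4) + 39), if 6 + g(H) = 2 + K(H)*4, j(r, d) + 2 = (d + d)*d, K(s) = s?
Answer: -1170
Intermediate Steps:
j(r, d) = -2 + 2*d² (j(r, d) = -2 + (d + d)*d = -2 + (2*d)*d = -2 + 2*d²)
g(H) = -4 + 4*H (g(H) = -6 + (2 + H*4) = -6 + (2 + 4*H) = -4 + 4*H)
q(X, u) = 14 - 2*X² (q(X, u) = (-4 + 4*4) - (-2 + 2*X²) = (-4 + 16) + (2 - 2*X²) = 12 + (2 - 2*X²) = 14 - 2*X²)
-26*(q(-2, 4) + 39) = -26*((14 - 2*(-2)²) + 39) = -26*((14 - 2*4) + 39) = -26*((14 - 8) + 39) = -26*(6 + 39) = -26*45 = -1170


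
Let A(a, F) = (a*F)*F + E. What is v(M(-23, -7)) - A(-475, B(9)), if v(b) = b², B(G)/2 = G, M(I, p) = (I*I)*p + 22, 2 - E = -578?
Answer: 13703081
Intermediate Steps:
E = 580 (E = 2 - 1*(-578) = 2 + 578 = 580)
M(I, p) = 22 + p*I² (M(I, p) = I²*p + 22 = p*I² + 22 = 22 + p*I²)
B(G) = 2*G
A(a, F) = 580 + a*F² (A(a, F) = (a*F)*F + 580 = (F*a)*F + 580 = a*F² + 580 = 580 + a*F²)
v(M(-23, -7)) - A(-475, B(9)) = (22 - 7*(-23)²)² - (580 - 475*(2*9)²) = (22 - 7*529)² - (580 - 475*18²) = (22 - 3703)² - (580 - 475*324) = (-3681)² - (580 - 153900) = 13549761 - 1*(-153320) = 13549761 + 153320 = 13703081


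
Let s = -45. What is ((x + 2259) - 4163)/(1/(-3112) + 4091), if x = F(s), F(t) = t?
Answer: -6065288/12731191 ≈ -0.47641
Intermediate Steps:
x = -45
((x + 2259) - 4163)/(1/(-3112) + 4091) = ((-45 + 2259) - 4163)/(1/(-3112) + 4091) = (2214 - 4163)/(-1/3112 + 4091) = -1949/12731191/3112 = -1949*3112/12731191 = -6065288/12731191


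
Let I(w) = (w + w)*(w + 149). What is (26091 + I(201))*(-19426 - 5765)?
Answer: -4201632081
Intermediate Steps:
I(w) = 2*w*(149 + w) (I(w) = (2*w)*(149 + w) = 2*w*(149 + w))
(26091 + I(201))*(-19426 - 5765) = (26091 + 2*201*(149 + 201))*(-19426 - 5765) = (26091 + 2*201*350)*(-25191) = (26091 + 140700)*(-25191) = 166791*(-25191) = -4201632081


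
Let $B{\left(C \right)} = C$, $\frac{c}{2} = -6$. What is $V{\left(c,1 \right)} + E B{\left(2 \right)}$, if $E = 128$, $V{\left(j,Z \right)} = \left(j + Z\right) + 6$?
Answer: $251$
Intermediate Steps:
$c = -12$ ($c = 2 \left(-6\right) = -12$)
$V{\left(j,Z \right)} = 6 + Z + j$ ($V{\left(j,Z \right)} = \left(Z + j\right) + 6 = 6 + Z + j$)
$V{\left(c,1 \right)} + E B{\left(2 \right)} = \left(6 + 1 - 12\right) + 128 \cdot 2 = -5 + 256 = 251$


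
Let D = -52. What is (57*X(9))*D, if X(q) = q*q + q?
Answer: -266760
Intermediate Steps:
X(q) = q + q² (X(q) = q² + q = q + q²)
(57*X(9))*D = (57*(9*(1 + 9)))*(-52) = (57*(9*10))*(-52) = (57*90)*(-52) = 5130*(-52) = -266760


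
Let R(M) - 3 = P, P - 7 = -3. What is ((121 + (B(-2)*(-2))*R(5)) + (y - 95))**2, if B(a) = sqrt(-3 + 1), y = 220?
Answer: 60124 - 6888*I*sqrt(2) ≈ 60124.0 - 9741.1*I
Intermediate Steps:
P = 4 (P = 7 - 3 = 4)
R(M) = 7 (R(M) = 3 + 4 = 7)
B(a) = I*sqrt(2) (B(a) = sqrt(-2) = I*sqrt(2))
((121 + (B(-2)*(-2))*R(5)) + (y - 95))**2 = ((121 + ((I*sqrt(2))*(-2))*7) + (220 - 95))**2 = ((121 - 2*I*sqrt(2)*7) + 125)**2 = ((121 - 14*I*sqrt(2)) + 125)**2 = (246 - 14*I*sqrt(2))**2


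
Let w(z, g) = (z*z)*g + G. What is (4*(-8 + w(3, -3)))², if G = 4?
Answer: 15376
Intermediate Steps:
w(z, g) = 4 + g*z² (w(z, g) = (z*z)*g + 4 = z²*g + 4 = g*z² + 4 = 4 + g*z²)
(4*(-8 + w(3, -3)))² = (4*(-8 + (4 - 3*3²)))² = (4*(-8 + (4 - 3*9)))² = (4*(-8 + (4 - 27)))² = (4*(-8 - 23))² = (4*(-31))² = (-124)² = 15376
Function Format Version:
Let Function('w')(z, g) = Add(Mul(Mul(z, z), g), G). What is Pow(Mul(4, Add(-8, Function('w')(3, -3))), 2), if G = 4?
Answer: 15376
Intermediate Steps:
Function('w')(z, g) = Add(4, Mul(g, Pow(z, 2))) (Function('w')(z, g) = Add(Mul(Mul(z, z), g), 4) = Add(Mul(Pow(z, 2), g), 4) = Add(Mul(g, Pow(z, 2)), 4) = Add(4, Mul(g, Pow(z, 2))))
Pow(Mul(4, Add(-8, Function('w')(3, -3))), 2) = Pow(Mul(4, Add(-8, Add(4, Mul(-3, Pow(3, 2))))), 2) = Pow(Mul(4, Add(-8, Add(4, Mul(-3, 9)))), 2) = Pow(Mul(4, Add(-8, Add(4, -27))), 2) = Pow(Mul(4, Add(-8, -23)), 2) = Pow(Mul(4, -31), 2) = Pow(-124, 2) = 15376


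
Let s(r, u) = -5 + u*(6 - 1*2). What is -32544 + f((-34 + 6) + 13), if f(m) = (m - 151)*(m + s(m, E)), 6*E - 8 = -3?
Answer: -89332/3 ≈ -29777.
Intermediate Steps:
E = 5/6 (E = 4/3 + (1/6)*(-3) = 4/3 - 1/2 = 5/6 ≈ 0.83333)
s(r, u) = -5 + 4*u (s(r, u) = -5 + u*(6 - 2) = -5 + u*4 = -5 + 4*u)
f(m) = (-151 + m)*(-5/3 + m) (f(m) = (m - 151)*(m + (-5 + 4*(5/6))) = (-151 + m)*(m + (-5 + 10/3)) = (-151 + m)*(m - 5/3) = (-151 + m)*(-5/3 + m))
-32544 + f((-34 + 6) + 13) = -32544 + (755/3 + ((-34 + 6) + 13)**2 - 458*((-34 + 6) + 13)/3) = -32544 + (755/3 + (-28 + 13)**2 - 458*(-28 + 13)/3) = -32544 + (755/3 + (-15)**2 - 458/3*(-15)) = -32544 + (755/3 + 225 + 2290) = -32544 + 8300/3 = -89332/3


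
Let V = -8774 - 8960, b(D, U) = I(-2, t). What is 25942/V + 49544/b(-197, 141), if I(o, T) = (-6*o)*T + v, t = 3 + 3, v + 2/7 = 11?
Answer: 3067636327/5133993 ≈ 597.51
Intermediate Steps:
v = 75/7 (v = -2/7 + 11 = 75/7 ≈ 10.714)
t = 6
I(o, T) = 75/7 - 6*T*o (I(o, T) = (-6*o)*T + 75/7 = -6*T*o + 75/7 = 75/7 - 6*T*o)
b(D, U) = 579/7 (b(D, U) = 75/7 - 6*6*(-2) = 75/7 + 72 = 579/7)
V = -17734
25942/V + 49544/b(-197, 141) = 25942/(-17734) + 49544/(579/7) = 25942*(-1/17734) + 49544*(7/579) = -12971/8867 + 346808/579 = 3067636327/5133993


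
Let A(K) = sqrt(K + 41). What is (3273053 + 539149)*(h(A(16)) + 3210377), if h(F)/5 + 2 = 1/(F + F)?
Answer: 12238567498134 + 3176835*sqrt(57)/19 ≈ 1.2239e+13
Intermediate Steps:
A(K) = sqrt(41 + K)
h(F) = -10 + 5/(2*F) (h(F) = -10 + 5/(F + F) = -10 + 5/((2*F)) = -10 + 5*(1/(2*F)) = -10 + 5/(2*F))
(3273053 + 539149)*(h(A(16)) + 3210377) = (3273053 + 539149)*((-10 + 5/(2*(sqrt(41 + 16)))) + 3210377) = 3812202*((-10 + 5/(2*(sqrt(57)))) + 3210377) = 3812202*((-10 + 5*(sqrt(57)/57)/2) + 3210377) = 3812202*((-10 + 5*sqrt(57)/114) + 3210377) = 3812202*(3210367 + 5*sqrt(57)/114) = 12238567498134 + 3176835*sqrt(57)/19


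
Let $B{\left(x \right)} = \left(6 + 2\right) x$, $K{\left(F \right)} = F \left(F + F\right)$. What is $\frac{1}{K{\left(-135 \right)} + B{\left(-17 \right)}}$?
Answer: $\frac{1}{36314} \approx 2.7538 \cdot 10^{-5}$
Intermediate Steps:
$K{\left(F \right)} = 2 F^{2}$ ($K{\left(F \right)} = F 2 F = 2 F^{2}$)
$B{\left(x \right)} = 8 x$
$\frac{1}{K{\left(-135 \right)} + B{\left(-17 \right)}} = \frac{1}{2 \left(-135\right)^{2} + 8 \left(-17\right)} = \frac{1}{2 \cdot 18225 - 136} = \frac{1}{36450 - 136} = \frac{1}{36314}$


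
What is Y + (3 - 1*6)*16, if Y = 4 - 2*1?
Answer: -46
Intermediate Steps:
Y = 2 (Y = 4 - 2 = 2)
Y + (3 - 1*6)*16 = 2 + (3 - 1*6)*16 = 2 + (3 - 6)*16 = 2 - 3*16 = 2 - 48 = -46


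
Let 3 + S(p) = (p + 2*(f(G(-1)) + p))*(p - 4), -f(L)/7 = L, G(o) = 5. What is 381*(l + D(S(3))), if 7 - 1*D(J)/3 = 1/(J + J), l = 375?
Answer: 17500473/116 ≈ 1.5087e+5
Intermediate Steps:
f(L) = -7*L
S(p) = -3 + (-70 + 3*p)*(-4 + p) (S(p) = -3 + (p + 2*(-7*5 + p))*(p - 4) = -3 + (p + 2*(-35 + p))*(-4 + p) = -3 + (p + (-70 + 2*p))*(-4 + p) = -3 + (-70 + 3*p)*(-4 + p))
D(J) = 21 - 3/(2*J) (D(J) = 21 - 3/(J + J) = 21 - 3*1/(2*J) = 21 - 3/(2*J))
381*(l + D(S(3))) = 381*(375 + (21 - 3/(2*(277 - 82*3 + 3*3²)))) = 381*(375 + (21 - 3/(2*(277 - 246 + 3*9)))) = 381*(375 + (21 - 3/(2*(277 - 246 + 27)))) = 381*(375 + (21 - 3/2/58)) = 381*(375 + (21 - 3/2*1/58)) = 381*(375 + (21 - 3/116)) = 381*(375 + 2433/116) = 381*(45933/116) = 17500473/116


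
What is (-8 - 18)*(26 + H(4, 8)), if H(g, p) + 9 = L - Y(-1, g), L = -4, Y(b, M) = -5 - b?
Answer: -442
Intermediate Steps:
H(g, p) = -9 (H(g, p) = -9 + (-4 - (-5 - 1*(-1))) = -9 + (-4 - (-5 + 1)) = -9 + (-4 - 1*(-4)) = -9 + (-4 + 4) = -9 + 0 = -9)
(-8 - 18)*(26 + H(4, 8)) = (-8 - 18)*(26 - 9) = -26*17 = -442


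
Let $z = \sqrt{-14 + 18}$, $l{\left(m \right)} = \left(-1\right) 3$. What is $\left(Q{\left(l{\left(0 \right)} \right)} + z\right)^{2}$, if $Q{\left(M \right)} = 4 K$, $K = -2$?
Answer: $36$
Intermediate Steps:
$l{\left(m \right)} = -3$
$Q{\left(M \right)} = -8$ ($Q{\left(M \right)} = 4 \left(-2\right) = -8$)
$z = 2$ ($z = \sqrt{4} = 2$)
$\left(Q{\left(l{\left(0 \right)} \right)} + z\right)^{2} = \left(-8 + 2\right)^{2} = \left(-6\right)^{2} = 36$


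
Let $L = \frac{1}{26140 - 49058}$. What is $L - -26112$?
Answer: $\frac{598434815}{22918} \approx 26112.0$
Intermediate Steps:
$L = - \frac{1}{22918}$ ($L = \frac{1}{-22918} = - \frac{1}{22918} \approx -4.3634 \cdot 10^{-5}$)
$L - -26112 = - \frac{1}{22918} - -26112 = - \frac{1}{22918} + 26112 = \frac{598434815}{22918}$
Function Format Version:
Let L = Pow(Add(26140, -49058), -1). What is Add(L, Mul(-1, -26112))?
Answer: Rational(598434815, 22918) ≈ 26112.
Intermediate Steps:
L = Rational(-1, 22918) (L = Pow(-22918, -1) = Rational(-1, 22918) ≈ -4.3634e-5)
Add(L, Mul(-1, -26112)) = Add(Rational(-1, 22918), Mul(-1, -26112)) = Add(Rational(-1, 22918), 26112) = Rational(598434815, 22918)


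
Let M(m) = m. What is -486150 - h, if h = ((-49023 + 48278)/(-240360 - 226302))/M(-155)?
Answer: -7032899670151/14466522 ≈ -4.8615e+5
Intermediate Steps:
h = -149/14466522 (h = ((-49023 + 48278)/(-240360 - 226302))/(-155) = -745/(-466662)*(-1/155) = -745*(-1/466662)*(-1/155) = (745/466662)*(-1/155) = -149/14466522 ≈ -1.0300e-5)
-486150 - h = -486150 - 1*(-149/14466522) = -486150 + 149/14466522 = -7032899670151/14466522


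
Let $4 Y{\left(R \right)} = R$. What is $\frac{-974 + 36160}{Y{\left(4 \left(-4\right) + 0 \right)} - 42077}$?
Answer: $- \frac{35186}{42081} \approx -0.83615$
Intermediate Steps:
$Y{\left(R \right)} = \frac{R}{4}$
$\frac{-974 + 36160}{Y{\left(4 \left(-4\right) + 0 \right)} - 42077} = \frac{-974 + 36160}{\frac{4 \left(-4\right) + 0}{4} - 42077} = \frac{35186}{\frac{-16 + 0}{4} - 42077} = \frac{35186}{\frac{1}{4} \left(-16\right) - 42077} = \frac{35186}{-4 - 42077} = \frac{35186}{-42081} = 35186 \left(- \frac{1}{42081}\right) = - \frac{35186}{42081}$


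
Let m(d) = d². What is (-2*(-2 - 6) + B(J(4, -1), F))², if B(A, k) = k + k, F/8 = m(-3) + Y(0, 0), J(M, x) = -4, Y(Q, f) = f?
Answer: 25600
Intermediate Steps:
F = 72 (F = 8*((-3)² + 0) = 8*(9 + 0) = 8*9 = 72)
B(A, k) = 2*k
(-2*(-2 - 6) + B(J(4, -1), F))² = (-2*(-2 - 6) + 2*72)² = (-2*(-8) + 144)² = (16 + 144)² = 160² = 25600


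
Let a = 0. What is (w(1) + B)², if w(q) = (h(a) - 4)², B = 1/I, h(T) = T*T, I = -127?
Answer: 4124961/16129 ≈ 255.75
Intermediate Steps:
h(T) = T²
B = -1/127 (B = 1/(-127) = -1/127 ≈ -0.0078740)
w(q) = 16 (w(q) = (0² - 4)² = (0 - 4)² = (-4)² = 16)
(w(1) + B)² = (16 - 1/127)² = (2031/127)² = 4124961/16129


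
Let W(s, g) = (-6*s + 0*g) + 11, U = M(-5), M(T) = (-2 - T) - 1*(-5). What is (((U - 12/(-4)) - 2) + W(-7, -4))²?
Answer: 3844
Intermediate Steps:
M(T) = 3 - T (M(T) = (-2 - T) + 5 = 3 - T)
U = 8 (U = 3 - 1*(-5) = 3 + 5 = 8)
W(s, g) = 11 - 6*s (W(s, g) = (-6*s + 0) + 11 = -6*s + 11 = 11 - 6*s)
(((U - 12/(-4)) - 2) + W(-7, -4))² = (((8 - 12/(-4)) - 2) + (11 - 6*(-7)))² = (((8 - 12*(-¼)) - 2) + (11 + 42))² = (((8 + 3) - 2) + 53)² = ((11 - 2) + 53)² = (9 + 53)² = 62² = 3844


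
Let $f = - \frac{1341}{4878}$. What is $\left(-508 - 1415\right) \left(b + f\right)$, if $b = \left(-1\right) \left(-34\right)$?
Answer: $- \frac{35150517}{542} \approx -64853.0$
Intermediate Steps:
$f = - \frac{149}{542}$ ($f = \left(-1341\right) \frac{1}{4878} = - \frac{149}{542} \approx -0.27491$)
$b = 34$
$\left(-508 - 1415\right) \left(b + f\right) = \left(-508 - 1415\right) \left(34 - \frac{149}{542}\right) = \left(-1923\right) \frac{18279}{542} = - \frac{35150517}{542}$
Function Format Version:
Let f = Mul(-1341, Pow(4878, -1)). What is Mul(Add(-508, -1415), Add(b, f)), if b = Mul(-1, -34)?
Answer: Rational(-35150517, 542) ≈ -64853.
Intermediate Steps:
f = Rational(-149, 542) (f = Mul(-1341, Rational(1, 4878)) = Rational(-149, 542) ≈ -0.27491)
b = 34
Mul(Add(-508, -1415), Add(b, f)) = Mul(Add(-508, -1415), Add(34, Rational(-149, 542))) = Mul(-1923, Rational(18279, 542)) = Rational(-35150517, 542)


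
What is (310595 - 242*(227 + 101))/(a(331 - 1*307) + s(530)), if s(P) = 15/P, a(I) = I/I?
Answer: 24509214/109 ≈ 2.2486e+5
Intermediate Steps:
a(I) = 1
(310595 - 242*(227 + 101))/(a(331 - 1*307) + s(530)) = (310595 - 242*(227 + 101))/(1 + 15/530) = (310595 - 242*328)/(1 + 15*(1/530)) = (310595 - 79376)/(1 + 3/106) = 231219/(109/106) = 231219*(106/109) = 24509214/109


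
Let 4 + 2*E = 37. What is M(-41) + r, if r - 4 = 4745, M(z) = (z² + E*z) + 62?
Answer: 11631/2 ≈ 5815.5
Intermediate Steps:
E = 33/2 (E = -2 + (½)*37 = -2 + 37/2 = 33/2 ≈ 16.500)
M(z) = 62 + z² + 33*z/2 (M(z) = (z² + 33*z/2) + 62 = 62 + z² + 33*z/2)
r = 4749 (r = 4 + 4745 = 4749)
M(-41) + r = (62 + (-41)² + (33/2)*(-41)) + 4749 = (62 + 1681 - 1353/2) + 4749 = 2133/2 + 4749 = 11631/2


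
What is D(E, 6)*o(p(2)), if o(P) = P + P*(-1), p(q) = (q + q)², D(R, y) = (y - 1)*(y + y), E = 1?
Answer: 0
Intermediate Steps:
D(R, y) = 2*y*(-1 + y) (D(R, y) = (-1 + y)*(2*y) = 2*y*(-1 + y))
p(q) = 4*q² (p(q) = (2*q)² = 4*q²)
o(P) = 0 (o(P) = P - P = 0)
D(E, 6)*o(p(2)) = (2*6*(-1 + 6))*0 = (2*6*5)*0 = 60*0 = 0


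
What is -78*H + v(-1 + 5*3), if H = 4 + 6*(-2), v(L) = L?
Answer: 638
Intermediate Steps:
H = -8 (H = 4 - 12 = -8)
-78*H + v(-1 + 5*3) = -78*(-8) + (-1 + 5*3) = 624 + (-1 + 15) = 624 + 14 = 638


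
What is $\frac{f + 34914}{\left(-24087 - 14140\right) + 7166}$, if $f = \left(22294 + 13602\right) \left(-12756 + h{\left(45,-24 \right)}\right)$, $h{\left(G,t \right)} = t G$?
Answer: $\frac{496622142}{31061} \approx 15989.0$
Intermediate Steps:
$h{\left(G,t \right)} = G t$
$f = -496657056$ ($f = \left(22294 + 13602\right) \left(-12756 + 45 \left(-24\right)\right) = 35896 \left(-12756 - 1080\right) = 35896 \left(-13836\right) = -496657056$)
$\frac{f + 34914}{\left(-24087 - 14140\right) + 7166} = \frac{-496657056 + 34914}{\left(-24087 - 14140\right) + 7166} = - \frac{496622142}{-38227 + 7166} = - \frac{496622142}{-31061} = \left(-496622142\right) \left(- \frac{1}{31061}\right) = \frac{496622142}{31061}$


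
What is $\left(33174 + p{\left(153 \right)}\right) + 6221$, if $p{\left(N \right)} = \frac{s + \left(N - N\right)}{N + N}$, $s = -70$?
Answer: $\frac{6027400}{153} \approx 39395.0$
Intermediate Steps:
$p{\left(N \right)} = - \frac{35}{N}$ ($p{\left(N \right)} = \frac{-70 + \left(N - N\right)}{N + N} = \frac{-70 + 0}{2 N} = - 70 \frac{1}{2 N} = - \frac{35}{N}$)
$\left(33174 + p{\left(153 \right)}\right) + 6221 = \left(33174 - \frac{35}{153}\right) + 6221 = \frac{5075587}{153} + 6221 = \frac{6027400}{153}$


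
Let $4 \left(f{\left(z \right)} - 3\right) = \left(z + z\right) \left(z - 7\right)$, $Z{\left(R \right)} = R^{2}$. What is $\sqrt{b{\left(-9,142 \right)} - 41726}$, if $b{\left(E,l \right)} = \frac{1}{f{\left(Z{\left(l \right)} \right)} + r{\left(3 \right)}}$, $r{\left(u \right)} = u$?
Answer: $\frac{i \sqrt{11967115017060806330}}{16935240} \approx 204.27 i$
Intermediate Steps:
$f{\left(z \right)} = 3 + \frac{z \left(-7 + z\right)}{2}$ ($f{\left(z \right)} = 3 + \frac{\left(z + z\right) \left(z - 7\right)}{4} = 3 + \frac{2 z \left(-7 + z\right)}{4} = 3 + \frac{z \left(-7 + z\right)}{2}$)
$b{\left(E,l \right)} = \frac{1}{6 + \frac{l^{4}}{2} - \frac{7 l^{2}}{2}}$ ($b{\left(E,l \right)} = \frac{1}{\left(3 + \frac{\left(l^{2}\right)^{2}}{2} - \frac{7 l^{2}}{2}\right) + 3} = \frac{1}{\left(3 + \frac{l^{4}}{2} - \frac{7 l^{2}}{2}\right) + 3} = \frac{1}{6 + \frac{l^{4}}{2} - \frac{7 l^{2}}{2}}$)
$\sqrt{b{\left(-9,142 \right)} - 41726} = \sqrt{\frac{2}{12 + 142^{4} - 7 \cdot 142^{2}} - 41726} = \sqrt{\frac{2}{12 + 406586896 - 141148} - 41726} = \sqrt{\frac{2}{406445760} - 41726} = \sqrt{2 \cdot \frac{1}{406445760} - 41726} = \sqrt{\frac{1}{203222880} - 41726} = \sqrt{- \frac{8479677890879}{203222880}} = \frac{i \sqrt{11967115017060806330}}{16935240}$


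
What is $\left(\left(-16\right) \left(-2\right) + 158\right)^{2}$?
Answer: $36100$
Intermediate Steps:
$\left(\left(-16\right) \left(-2\right) + 158\right)^{2} = \left(32 + 158\right)^{2} = 190^{2} = 36100$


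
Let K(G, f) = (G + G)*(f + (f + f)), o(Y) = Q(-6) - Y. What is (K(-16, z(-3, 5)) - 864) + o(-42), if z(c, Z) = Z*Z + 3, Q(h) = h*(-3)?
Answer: -3492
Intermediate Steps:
Q(h) = -3*h
z(c, Z) = 3 + Z**2 (z(c, Z) = Z**2 + 3 = 3 + Z**2)
o(Y) = 18 - Y (o(Y) = -3*(-6) - Y = 18 - Y)
K(G, f) = 6*G*f (K(G, f) = (2*G)*(f + 2*f) = (2*G)*(3*f) = 6*G*f)
(K(-16, z(-3, 5)) - 864) + o(-42) = (6*(-16)*(3 + 5**2) - 864) + (18 - 1*(-42)) = (6*(-16)*(3 + 25) - 864) + (18 + 42) = (6*(-16)*28 - 864) + 60 = (-2688 - 864) + 60 = -3552 + 60 = -3492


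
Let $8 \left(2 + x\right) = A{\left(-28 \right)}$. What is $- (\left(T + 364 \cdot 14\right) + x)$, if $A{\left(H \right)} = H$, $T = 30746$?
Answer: $- \frac{71673}{2} \approx -35837.0$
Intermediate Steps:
$x = - \frac{11}{2}$ ($x = -2 + \frac{1}{8} \left(-28\right) = -2 - \frac{7}{2} = - \frac{11}{2} \approx -5.5$)
$- (\left(T + 364 \cdot 14\right) + x) = - (\left(30746 + 364 \cdot 14\right) - \frac{11}{2}) = - (\left(30746 + 5096\right) - \frac{11}{2}) = - (35842 - \frac{11}{2}) = \left(-1\right) \frac{71673}{2} = - \frac{71673}{2}$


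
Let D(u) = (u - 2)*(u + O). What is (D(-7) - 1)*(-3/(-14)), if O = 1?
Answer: 159/14 ≈ 11.357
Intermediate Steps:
D(u) = (1 + u)*(-2 + u) (D(u) = (u - 2)*(u + 1) = (-2 + u)*(1 + u) = (1 + u)*(-2 + u))
(D(-7) - 1)*(-3/(-14)) = ((-2 + (-7)² - 1*(-7)) - 1)*(-3/(-14)) = ((-2 + 49 + 7) - 1)*(-3*(-1/14)) = (54 - 1)*(3/14) = 53*(3/14) = 159/14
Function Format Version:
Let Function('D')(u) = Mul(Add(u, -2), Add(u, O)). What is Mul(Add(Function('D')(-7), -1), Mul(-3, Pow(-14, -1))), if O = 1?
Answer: Rational(159, 14) ≈ 11.357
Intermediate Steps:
Function('D')(u) = Mul(Add(1, u), Add(-2, u)) (Function('D')(u) = Mul(Add(u, -2), Add(u, 1)) = Mul(Add(-2, u), Add(1, u)) = Mul(Add(1, u), Add(-2, u)))
Mul(Add(Function('D')(-7), -1), Mul(-3, Pow(-14, -1))) = Mul(Add(Add(-2, Pow(-7, 2), Mul(-1, -7)), -1), Mul(-3, Pow(-14, -1))) = Mul(Add(Add(-2, 49, 7), -1), Mul(-3, Rational(-1, 14))) = Mul(Add(54, -1), Rational(3, 14)) = Mul(53, Rational(3, 14)) = Rational(159, 14)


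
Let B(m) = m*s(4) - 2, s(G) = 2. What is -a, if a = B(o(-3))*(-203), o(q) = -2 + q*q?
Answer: 2436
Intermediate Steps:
o(q) = -2 + q²
B(m) = -2 + 2*m (B(m) = m*2 - 2 = 2*m - 2 = -2 + 2*m)
a = -2436 (a = (-2 + 2*(-2 + (-3)²))*(-203) = (-2 + 2*(-2 + 9))*(-203) = (-2 + 2*7)*(-203) = (-2 + 14)*(-203) = 12*(-203) = -2436)
-a = -1*(-2436) = 2436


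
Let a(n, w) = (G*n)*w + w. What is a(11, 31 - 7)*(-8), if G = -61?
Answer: 128640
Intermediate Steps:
a(n, w) = w - 61*n*w (a(n, w) = (-61*n)*w + w = -61*n*w + w = w - 61*n*w)
a(11, 31 - 7)*(-8) = ((31 - 7)*(1 - 61*11))*(-8) = (24*(1 - 671))*(-8) = (24*(-670))*(-8) = -16080*(-8) = 128640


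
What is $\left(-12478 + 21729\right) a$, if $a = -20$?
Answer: $-185020$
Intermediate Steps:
$\left(-12478 + 21729\right) a = \left(-12478 + 21729\right) \left(-20\right) = 9251 \left(-20\right) = -185020$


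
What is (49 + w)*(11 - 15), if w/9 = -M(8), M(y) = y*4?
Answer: 956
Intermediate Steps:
M(y) = 4*y
w = -288 (w = 9*(-4*8) = 9*(-1*32) = 9*(-32) = -288)
(49 + w)*(11 - 15) = (49 - 288)*(11 - 15) = -239*(-4) = 956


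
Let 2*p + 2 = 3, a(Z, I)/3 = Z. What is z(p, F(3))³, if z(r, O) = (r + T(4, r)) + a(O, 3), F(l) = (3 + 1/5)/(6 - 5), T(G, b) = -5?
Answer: 132651/1000 ≈ 132.65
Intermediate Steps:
a(Z, I) = 3*Z
p = ½ (p = -1 + (½)*3 = -1 + 3/2 = ½ ≈ 0.50000)
F(l) = 16/5 (F(l) = (3 + ⅕)/1 = (16/5)*1 = 16/5)
z(r, O) = -5 + r + 3*O (z(r, O) = (r - 5) + 3*O = (-5 + r) + 3*O = -5 + r + 3*O)
z(p, F(3))³ = (-5 + ½ + 3*(16/5))³ = (-5 + ½ + 48/5)³ = (51/10)³ = 132651/1000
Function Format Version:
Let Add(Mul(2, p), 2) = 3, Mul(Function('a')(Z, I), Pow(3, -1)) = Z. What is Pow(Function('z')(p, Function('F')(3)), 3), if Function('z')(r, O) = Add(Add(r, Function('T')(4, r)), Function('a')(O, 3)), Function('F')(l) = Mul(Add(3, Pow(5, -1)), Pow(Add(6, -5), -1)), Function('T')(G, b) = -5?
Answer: Rational(132651, 1000) ≈ 132.65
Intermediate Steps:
Function('a')(Z, I) = Mul(3, Z)
p = Rational(1, 2) (p = Add(-1, Mul(Rational(1, 2), 3)) = Add(-1, Rational(3, 2)) = Rational(1, 2) ≈ 0.50000)
Function('F')(l) = Rational(16, 5) (Function('F')(l) = Mul(Add(3, Rational(1, 5)), Pow(1, -1)) = Mul(Rational(16, 5), 1) = Rational(16, 5))
Function('z')(r, O) = Add(-5, r, Mul(3, O)) (Function('z')(r, O) = Add(Add(r, -5), Mul(3, O)) = Add(Add(-5, r), Mul(3, O)) = Add(-5, r, Mul(3, O)))
Pow(Function('z')(p, Function('F')(3)), 3) = Pow(Add(-5, Rational(1, 2), Mul(3, Rational(16, 5))), 3) = Pow(Add(-5, Rational(1, 2), Rational(48, 5)), 3) = Pow(Rational(51, 10), 3) = Rational(132651, 1000)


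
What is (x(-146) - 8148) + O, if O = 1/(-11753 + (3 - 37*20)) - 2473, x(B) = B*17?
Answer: -163656471/12490 ≈ -13103.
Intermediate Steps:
x(B) = 17*B
O = -30887771/12490 (O = 1/(-11753 + (3 - 740)) - 2473 = 1/(-11753 - 737) - 2473 = 1/(-12490) - 2473 = -1/12490 - 2473 = -30887771/12490 ≈ -2473.0)
(x(-146) - 8148) + O = (17*(-146) - 8148) - 30887771/12490 = (-2482 - 8148) - 30887771/12490 = -10630 - 30887771/12490 = -163656471/12490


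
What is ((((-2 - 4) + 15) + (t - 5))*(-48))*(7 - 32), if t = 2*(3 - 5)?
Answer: 0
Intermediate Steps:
t = -4 (t = 2*(-2) = -4)
((((-2 - 4) + 15) + (t - 5))*(-48))*(7 - 32) = ((((-2 - 4) + 15) + (-4 - 5))*(-48))*(7 - 32) = (((-6 + 15) - 9)*(-48))*(-25) = ((9 - 9)*(-48))*(-25) = (0*(-48))*(-25) = 0*(-25) = 0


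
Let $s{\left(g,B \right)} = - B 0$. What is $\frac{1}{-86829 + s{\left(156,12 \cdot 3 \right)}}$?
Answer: $- \frac{1}{86829} \approx -1.1517 \cdot 10^{-5}$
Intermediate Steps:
$s{\left(g,B \right)} = 0$ ($s{\left(g,B \right)} = \left(-1\right) 0 = 0$)
$\frac{1}{-86829 + s{\left(156,12 \cdot 3 \right)}} = \frac{1}{-86829 + 0} = \frac{1}{-86829} = - \frac{1}{86829}$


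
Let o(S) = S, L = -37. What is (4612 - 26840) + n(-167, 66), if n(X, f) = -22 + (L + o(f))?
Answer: -22221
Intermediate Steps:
n(X, f) = -59 + f (n(X, f) = -22 + (-37 + f) = -59 + f)
(4612 - 26840) + n(-167, 66) = (4612 - 26840) + (-59 + 66) = -22228 + 7 = -22221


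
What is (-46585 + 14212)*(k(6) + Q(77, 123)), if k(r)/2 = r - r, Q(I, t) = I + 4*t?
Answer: -18420237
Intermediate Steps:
k(r) = 0 (k(r) = 2*(r - r) = 2*0 = 0)
(-46585 + 14212)*(k(6) + Q(77, 123)) = (-46585 + 14212)*(0 + (77 + 4*123)) = -32373*(0 + (77 + 492)) = -32373*(0 + 569) = -32373*569 = -18420237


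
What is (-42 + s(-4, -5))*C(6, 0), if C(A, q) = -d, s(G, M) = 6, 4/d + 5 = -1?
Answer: -24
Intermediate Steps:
d = -2/3 (d = 4/(-5 - 1) = 4/(-6) = 4*(-1/6) = -2/3 ≈ -0.66667)
C(A, q) = 2/3 (C(A, q) = -1*(-2/3) = 2/3)
(-42 + s(-4, -5))*C(6, 0) = (-42 + 6)*(2/3) = -36*2/3 = -24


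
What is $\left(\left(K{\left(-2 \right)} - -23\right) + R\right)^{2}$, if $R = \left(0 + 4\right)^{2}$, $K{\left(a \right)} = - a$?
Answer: $1681$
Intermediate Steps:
$R = 16$ ($R = 4^{2} = 16$)
$\left(\left(K{\left(-2 \right)} - -23\right) + R\right)^{2} = \left(\left(\left(-1\right) \left(-2\right) - -23\right) + 16\right)^{2} = \left(\left(2 + 23\right) + 16\right)^{2} = \left(25 + 16\right)^{2} = 41^{2} = 1681$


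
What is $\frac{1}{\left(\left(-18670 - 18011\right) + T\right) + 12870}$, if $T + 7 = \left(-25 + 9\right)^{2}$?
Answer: $- \frac{1}{23562} \approx -4.2441 \cdot 10^{-5}$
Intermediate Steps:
$T = 249$ ($T = -7 + \left(-25 + 9\right)^{2} = -7 + \left(-16\right)^{2} = -7 + 256 = 249$)
$\frac{1}{\left(\left(-18670 - 18011\right) + T\right) + 12870} = \frac{1}{\left(\left(-18670 - 18011\right) + 249\right) + 12870} = \frac{1}{\left(-36681 + 249\right) + 12870} = \frac{1}{-36432 + 12870} = \frac{1}{-23562} = - \frac{1}{23562}$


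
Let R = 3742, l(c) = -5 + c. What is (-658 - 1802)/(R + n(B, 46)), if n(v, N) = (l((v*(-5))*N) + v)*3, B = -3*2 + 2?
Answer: -492/1295 ≈ -0.37992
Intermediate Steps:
B = -4 (B = -6 + 2 = -4)
n(v, N) = -15 + 3*v - 15*N*v (n(v, N) = ((-5 + (v*(-5))*N) + v)*3 = ((-5 + (-5*v)*N) + v)*3 = ((-5 - 5*N*v) + v)*3 = (-5 + v - 5*N*v)*3 = -15 + 3*v - 15*N*v)
(-658 - 1802)/(R + n(B, 46)) = (-658 - 1802)/(3742 + (-15 + 3*(-4) - 15*46*(-4))) = -2460/(3742 + (-15 - 12 + 2760)) = -2460/(3742 + 2733) = -2460/6475 = -2460*1/6475 = -492/1295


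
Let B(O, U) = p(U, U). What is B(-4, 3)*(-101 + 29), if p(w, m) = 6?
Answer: -432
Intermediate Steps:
B(O, U) = 6
B(-4, 3)*(-101 + 29) = 6*(-101 + 29) = 6*(-72) = -432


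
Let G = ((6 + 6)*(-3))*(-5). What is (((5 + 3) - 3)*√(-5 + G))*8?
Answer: 200*√7 ≈ 529.15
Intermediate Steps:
G = 180 (G = (12*(-3))*(-5) = -36*(-5) = 180)
(((5 + 3) - 3)*√(-5 + G))*8 = (((5 + 3) - 3)*√(-5 + 180))*8 = ((8 - 3)*√175)*8 = (5*(5*√7))*8 = (25*√7)*8 = 200*√7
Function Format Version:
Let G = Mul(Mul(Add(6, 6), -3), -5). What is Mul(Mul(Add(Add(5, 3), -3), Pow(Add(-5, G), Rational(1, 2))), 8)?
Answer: Mul(200, Pow(7, Rational(1, 2))) ≈ 529.15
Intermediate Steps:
G = 180 (G = Mul(Mul(12, -3), -5) = Mul(-36, -5) = 180)
Mul(Mul(Add(Add(5, 3), -3), Pow(Add(-5, G), Rational(1, 2))), 8) = Mul(Mul(Add(Add(5, 3), -3), Pow(Add(-5, 180), Rational(1, 2))), 8) = Mul(Mul(Add(8, -3), Pow(175, Rational(1, 2))), 8) = Mul(Mul(5, Mul(5, Pow(7, Rational(1, 2)))), 8) = Mul(Mul(25, Pow(7, Rational(1, 2))), 8) = Mul(200, Pow(7, Rational(1, 2)))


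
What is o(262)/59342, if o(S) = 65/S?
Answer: 65/15547604 ≈ 4.1807e-6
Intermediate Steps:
o(262)/59342 = (65/262)/59342 = (65*(1/262))*(1/59342) = (65/262)*(1/59342) = 65/15547604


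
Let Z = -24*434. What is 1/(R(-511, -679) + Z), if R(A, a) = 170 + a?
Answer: -1/10925 ≈ -9.1533e-5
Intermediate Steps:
Z = -10416
1/(R(-511, -679) + Z) = 1/((170 - 679) - 10416) = 1/(-509 - 10416) = 1/(-10925) = -1/10925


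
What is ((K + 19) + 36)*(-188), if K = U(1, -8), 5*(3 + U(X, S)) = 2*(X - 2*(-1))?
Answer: -50008/5 ≈ -10002.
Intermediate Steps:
U(X, S) = -11/5 + 2*X/5 (U(X, S) = -3 + (2*(X - 2*(-1)))/5 = -3 + (2*(X + 2))/5 = -3 + (2*(2 + X))/5 = -3 + (4 + 2*X)/5 = -3 + (⅘ + 2*X/5) = -11/5 + 2*X/5)
K = -9/5 (K = -11/5 + (⅖)*1 = -11/5 + ⅖ = -9/5 ≈ -1.8000)
((K + 19) + 36)*(-188) = ((-9/5 + 19) + 36)*(-188) = (86/5 + 36)*(-188) = (266/5)*(-188) = -50008/5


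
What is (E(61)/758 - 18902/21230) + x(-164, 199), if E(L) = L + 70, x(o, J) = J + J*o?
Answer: -260999389583/8046170 ≈ -32438.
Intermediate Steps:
E(L) = 70 + L
(E(61)/758 - 18902/21230) + x(-164, 199) = ((70 + 61)/758 - 18902/21230) + 199*(1 - 164) = (131*(1/758) - 18902*1/21230) + 199*(-163) = (131/758 - 9451/10615) - 32437 = -5773293/8046170 - 32437 = -260999389583/8046170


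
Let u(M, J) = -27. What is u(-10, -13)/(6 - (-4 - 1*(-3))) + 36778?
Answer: 257419/7 ≈ 36774.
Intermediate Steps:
u(-10, -13)/(6 - (-4 - 1*(-3))) + 36778 = -27/(6 - (-4 - 1*(-3))) + 36778 = -27/(6 - (-4 + 3)) + 36778 = -27/(6 - 1*(-1)) + 36778 = -27/(6 + 1) + 36778 = -27/7 + 36778 = 257419/7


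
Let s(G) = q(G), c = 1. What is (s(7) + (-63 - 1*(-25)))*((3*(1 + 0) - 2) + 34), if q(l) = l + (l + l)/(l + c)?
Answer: -4095/4 ≈ -1023.8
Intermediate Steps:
q(l) = l + 2*l/(1 + l) (q(l) = l + (l + l)/(l + 1) = l + (2*l)/(1 + l) = l + 2*l/(1 + l))
s(G) = G*(3 + G)/(1 + G)
(s(7) + (-63 - 1*(-25)))*((3*(1 + 0) - 2) + 34) = (7*(3 + 7)/(1 + 7) + (-63 - 1*(-25)))*((3*(1 + 0) - 2) + 34) = (7*10/8 + (-63 + 25))*((3*1 - 2) + 34) = (7*(⅛)*10 - 38)*((3 - 2) + 34) = (35/4 - 38)*(1 + 34) = -117/4*35 = -4095/4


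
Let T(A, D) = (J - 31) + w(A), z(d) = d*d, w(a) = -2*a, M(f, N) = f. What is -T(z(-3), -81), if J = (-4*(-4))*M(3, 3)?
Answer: 1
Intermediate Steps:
J = 48 (J = -4*(-4)*3 = 16*3 = 48)
z(d) = d²
T(A, D) = 17 - 2*A (T(A, D) = (48 - 31) - 2*A = 17 - 2*A)
-T(z(-3), -81) = -(17 - 2*(-3)²) = -(17 - 2*9) = -(17 - 18) = -1*(-1) = 1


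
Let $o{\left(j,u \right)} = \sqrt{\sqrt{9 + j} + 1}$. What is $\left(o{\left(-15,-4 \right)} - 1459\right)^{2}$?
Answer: $\left(1459 - \sqrt{1 + i \sqrt{6}}\right)^{2} \approx 2.1247 \cdot 10^{6} - 2.64 \cdot 10^{3} i$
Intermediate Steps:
$o{\left(j,u \right)} = \sqrt{1 + \sqrt{9 + j}}$
$\left(o{\left(-15,-4 \right)} - 1459\right)^{2} = \left(\sqrt{1 + \sqrt{9 - 15}} - 1459\right)^{2} = \left(\sqrt{1 + \sqrt{-6}} - 1459\right)^{2} = \left(\sqrt{1 + i \sqrt{6}} - 1459\right)^{2} = \left(-1459 + \sqrt{1 + i \sqrt{6}}\right)^{2}$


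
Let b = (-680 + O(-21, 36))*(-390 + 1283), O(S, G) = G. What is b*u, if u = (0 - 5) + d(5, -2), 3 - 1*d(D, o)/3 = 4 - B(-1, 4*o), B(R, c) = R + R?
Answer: 8051288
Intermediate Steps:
B(R, c) = 2*R
d(D, o) = -9 (d(D, o) = 9 - 3*(4 - 2*(-1)) = 9 - 3*(4 - 1*(-2)) = 9 - 3*(4 + 2) = 9 - 3*6 = 9 - 18 = -9)
b = -575092 (b = (-680 + 36)*(-390 + 1283) = -644*893 = -575092)
u = -14 (u = (0 - 5) - 9 = -5 - 9 = -14)
b*u = -575092*(-14) = 8051288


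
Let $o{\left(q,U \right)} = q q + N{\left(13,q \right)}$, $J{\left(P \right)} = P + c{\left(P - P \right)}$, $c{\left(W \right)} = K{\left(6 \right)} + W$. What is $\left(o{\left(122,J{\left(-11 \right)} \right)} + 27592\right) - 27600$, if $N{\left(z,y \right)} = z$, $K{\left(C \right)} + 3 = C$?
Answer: $14889$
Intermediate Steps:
$K{\left(C \right)} = -3 + C$
$c{\left(W \right)} = 3 + W$ ($c{\left(W \right)} = \left(-3 + 6\right) + W = 3 + W$)
$J{\left(P \right)} = 3 + P$ ($J{\left(P \right)} = P + \left(3 + \left(P - P\right)\right) = P + \left(3 + 0\right) = P + 3 = 3 + P$)
$o{\left(q,U \right)} = 13 + q^{2}$ ($o{\left(q,U \right)} = q q + 13 = q^{2} + 13 = 13 + q^{2}$)
$\left(o{\left(122,J{\left(-11 \right)} \right)} + 27592\right) - 27600 = \left(\left(13 + 122^{2}\right) + 27592\right) - 27600 = \left(\left(13 + 14884\right) + 27592\right) - 27600 = \left(14897 + 27592\right) - 27600 = 42489 - 27600 = 14889$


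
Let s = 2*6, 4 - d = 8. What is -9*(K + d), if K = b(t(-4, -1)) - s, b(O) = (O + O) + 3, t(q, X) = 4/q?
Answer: 135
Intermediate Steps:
d = -4 (d = 4 - 1*8 = 4 - 8 = -4)
s = 12
b(O) = 3 + 2*O (b(O) = 2*O + 3 = 3 + 2*O)
K = -11 (K = (3 + 2*(4/(-4))) - 1*12 = (3 + 2*(4*(-¼))) - 12 = (3 + 2*(-1)) - 12 = (3 - 2) - 12 = 1 - 12 = -11)
-9*(K + d) = -9*(-11 - 4) = -9*(-15) = 135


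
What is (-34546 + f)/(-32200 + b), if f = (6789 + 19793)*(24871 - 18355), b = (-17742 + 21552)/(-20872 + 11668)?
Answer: -265648557044/49395435 ≈ -5378.0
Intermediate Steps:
b = -635/1534 (b = 3810/(-9204) = 3810*(-1/9204) = -635/1534 ≈ -0.41395)
f = 173208312 (f = 26582*6516 = 173208312)
(-34546 + f)/(-32200 + b) = (-34546 + 173208312)/(-32200 - 635/1534) = 173173766/(-49395435/1534) = 173173766*(-1534/49395435) = -265648557044/49395435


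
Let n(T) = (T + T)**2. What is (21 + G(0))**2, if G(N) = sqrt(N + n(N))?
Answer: 441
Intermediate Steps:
n(T) = 4*T**2 (n(T) = (2*T)**2 = 4*T**2)
G(N) = sqrt(N + 4*N**2)
(21 + G(0))**2 = (21 + sqrt(0*(1 + 4*0)))**2 = (21 + sqrt(0*(1 + 0)))**2 = (21 + sqrt(0*1))**2 = (21 + sqrt(0))**2 = (21 + 0)**2 = 21**2 = 441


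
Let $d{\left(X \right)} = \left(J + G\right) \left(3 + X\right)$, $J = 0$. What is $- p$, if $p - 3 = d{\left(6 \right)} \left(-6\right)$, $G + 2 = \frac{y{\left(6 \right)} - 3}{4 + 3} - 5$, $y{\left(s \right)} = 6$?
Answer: $- \frac{2505}{7} \approx -357.86$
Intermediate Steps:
$G = - \frac{46}{7}$ ($G = -2 - \left(5 - \frac{6 - 3}{4 + 3}\right) = -2 - \left(5 - \frac{3}{7}\right) = -2 + \left(3 \cdot \frac{1}{7} - 5\right) = -2 + \left(\frac{3}{7} - 5\right) = -2 - \frac{32}{7} = - \frac{46}{7} \approx -6.5714$)
$d{\left(X \right)} = - \frac{138}{7} - \frac{46 X}{7}$ ($d{\left(X \right)} = \left(0 - \frac{46}{7}\right) \left(3 + X\right) = - \frac{46 \left(3 + X\right)}{7} = - \frac{138}{7} - \frac{46 X}{7}$)
$p = \frac{2505}{7}$ ($p = 3 + \left(- \frac{138}{7} - \frac{276}{7}\right) \left(-6\right) = 3 - - \frac{2484}{7} = 3 + \frac{2484}{7} = \frac{2505}{7} \approx 357.86$)
$- p = \left(-1\right) \frac{2505}{7} = - \frac{2505}{7}$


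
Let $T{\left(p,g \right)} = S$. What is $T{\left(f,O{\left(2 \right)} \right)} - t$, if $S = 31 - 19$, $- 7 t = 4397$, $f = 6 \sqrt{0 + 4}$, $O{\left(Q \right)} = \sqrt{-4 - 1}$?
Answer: $\frac{4481}{7} \approx 640.14$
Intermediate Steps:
$O{\left(Q \right)} = i \sqrt{5}$ ($O{\left(Q \right)} = \sqrt{-5} = i \sqrt{5}$)
$f = 12$ ($f = 6 \sqrt{4} = 6 \cdot 2 = 12$)
$t = - \frac{4397}{7}$ ($t = \left(- \frac{1}{7}\right) 4397 = - \frac{4397}{7} \approx -628.14$)
$S = 12$ ($S = 31 - 19 = 12$)
$T{\left(p,g \right)} = 12$
$T{\left(f,O{\left(2 \right)} \right)} - t = 12 - - \frac{4397}{7} = 12 + \frac{4397}{7} = \frac{4481}{7}$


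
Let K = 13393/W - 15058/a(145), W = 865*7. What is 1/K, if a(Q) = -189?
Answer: 163485/13386781 ≈ 0.012212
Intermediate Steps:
W = 6055
K = 13386781/163485 (K = 13393/6055 - 15058/(-189) = 13393*(1/6055) - 15058*(-1/189) = 13393/6055 + 15058/189 = 13386781/163485 ≈ 81.884)
1/K = 1/(13386781/163485) = 163485/13386781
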